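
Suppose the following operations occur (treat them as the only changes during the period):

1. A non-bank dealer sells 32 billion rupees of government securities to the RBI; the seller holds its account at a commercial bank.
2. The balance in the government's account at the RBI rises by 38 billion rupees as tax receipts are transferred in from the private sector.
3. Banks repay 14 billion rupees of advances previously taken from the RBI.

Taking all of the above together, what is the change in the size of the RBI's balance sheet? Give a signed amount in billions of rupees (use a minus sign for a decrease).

RBI balance sheet:
  Assets:      Securities +32B, Loans to banks −14B
  Liabilities: Bank reserves −20B, Government deposits +38B
Commercial banking system:
  Assets:      Reserves at CB −20B
  Liabilities: Checkable deposits −6B, Borrowings from CB −14B
Change in total RBI assets = +18 billion.

+18 billion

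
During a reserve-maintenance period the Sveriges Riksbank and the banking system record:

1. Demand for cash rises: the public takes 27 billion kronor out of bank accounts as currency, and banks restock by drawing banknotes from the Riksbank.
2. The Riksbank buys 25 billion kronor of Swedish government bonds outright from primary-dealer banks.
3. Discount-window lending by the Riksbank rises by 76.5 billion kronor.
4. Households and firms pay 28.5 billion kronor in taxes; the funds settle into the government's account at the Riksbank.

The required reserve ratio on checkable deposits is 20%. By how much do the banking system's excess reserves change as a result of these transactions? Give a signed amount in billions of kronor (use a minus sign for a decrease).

+57.1 billion

Currency withdrawal 27 billion kronor: reserves −27B, deposits −27B.
OMO purchase (from banks) 25 billion kronor: reserves +25B, deposits 0.
Discount-window loan 76.5 billion kronor: reserves +76.5B, deposits 0.
Government account inflow 28.5 billion kronor: reserves −28.5B, deposits −28.5B.
Totals: Δreserves = +46B, Δdeposits = −55.5B.
Δrequired reserves = 20% × −55.5B = −11.1B.
Δexcess reserves = Δreserves − Δrequired = +46B − (−11.1B) = +57.1 billion.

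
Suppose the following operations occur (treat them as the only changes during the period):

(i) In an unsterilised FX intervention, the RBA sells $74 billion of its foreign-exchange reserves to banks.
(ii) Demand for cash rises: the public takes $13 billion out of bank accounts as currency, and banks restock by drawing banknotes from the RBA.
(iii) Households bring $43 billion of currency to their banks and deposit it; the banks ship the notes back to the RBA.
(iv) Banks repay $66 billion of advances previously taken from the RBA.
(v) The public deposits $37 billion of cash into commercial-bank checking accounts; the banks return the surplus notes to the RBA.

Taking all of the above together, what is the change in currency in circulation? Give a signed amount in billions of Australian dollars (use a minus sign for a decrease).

RBA balance sheet:
  Assets:      Loans to banks −$66B, Foreign assets −$74B
  Liabilities: Bank reserves −$73B, Currency in circulation −$67B
So the change in currency in circulation is -$67 billion.

-$67 billion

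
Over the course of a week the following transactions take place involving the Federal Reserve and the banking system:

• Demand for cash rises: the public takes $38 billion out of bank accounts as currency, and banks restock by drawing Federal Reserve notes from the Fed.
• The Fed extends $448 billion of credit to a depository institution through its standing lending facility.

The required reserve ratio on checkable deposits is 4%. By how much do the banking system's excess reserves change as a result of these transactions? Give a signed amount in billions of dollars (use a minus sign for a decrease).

Currency withdrawal $38 billion: reserves −$38B, deposits −$38B.
Discount-window loan $448 billion: reserves +$448B, deposits 0.
Totals: Δreserves = +$410B, Δdeposits = −$38B.
Δrequired reserves = 4% × −$38B = −$1.52B.
Δexcess reserves = Δreserves − Δrequired = +$410B − (−$1.52B) = +$411.52 billion.

+$411.52 billion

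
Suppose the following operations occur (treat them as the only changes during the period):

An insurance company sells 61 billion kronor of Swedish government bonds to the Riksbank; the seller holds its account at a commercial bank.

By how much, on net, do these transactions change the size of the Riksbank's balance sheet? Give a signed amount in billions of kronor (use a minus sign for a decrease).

+61 billion

Asset purchase (from non-banks) 61 billion kronor: a Riksbank asset is acquired → +61B.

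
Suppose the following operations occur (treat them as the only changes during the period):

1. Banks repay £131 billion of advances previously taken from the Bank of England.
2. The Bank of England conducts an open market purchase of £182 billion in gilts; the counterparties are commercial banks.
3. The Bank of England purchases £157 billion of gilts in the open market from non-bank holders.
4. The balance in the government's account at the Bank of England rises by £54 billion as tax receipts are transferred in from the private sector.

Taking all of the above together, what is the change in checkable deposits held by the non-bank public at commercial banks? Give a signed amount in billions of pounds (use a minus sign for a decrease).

Discount-window repayment £131 billion: the counterparty is a bank, so public deposits are unchanged → 0.
OMO purchase (from banks) £182 billion: the counterparty is a bank, so public deposits are unchanged → 0.
Asset purchase (from non-banks) £157 billion: non-bank counterparties' bank balances rise → +£157B.
Government account inflow £54 billion: non-bank counterparties' bank balances fall → −£54B.
Net: 0 + 0 + 157 − 54 = +£103 billion.

+£103 billion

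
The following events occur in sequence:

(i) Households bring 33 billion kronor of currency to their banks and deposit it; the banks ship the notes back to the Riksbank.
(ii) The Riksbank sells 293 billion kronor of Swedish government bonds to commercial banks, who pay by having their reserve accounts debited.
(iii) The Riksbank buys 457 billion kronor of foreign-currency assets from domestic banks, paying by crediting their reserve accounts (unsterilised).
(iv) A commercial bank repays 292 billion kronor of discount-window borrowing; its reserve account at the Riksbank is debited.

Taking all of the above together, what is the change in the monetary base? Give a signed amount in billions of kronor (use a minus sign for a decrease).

-128 billion

Currency deposit 33 billion kronor: just a shift between currency and reserves — both are base money → 0.
OMO sale (to banks) 293 billion kronor: Riksbank balance sheet contracts → −293B.
FX purchase 457 billion kronor: Riksbank balance sheet expands → +457B.
Discount-window repayment 292 billion kronor: Riksbank balance sheet contracts → −292B.
Net: 0 − 293 + 457 − 292 = -128 billion.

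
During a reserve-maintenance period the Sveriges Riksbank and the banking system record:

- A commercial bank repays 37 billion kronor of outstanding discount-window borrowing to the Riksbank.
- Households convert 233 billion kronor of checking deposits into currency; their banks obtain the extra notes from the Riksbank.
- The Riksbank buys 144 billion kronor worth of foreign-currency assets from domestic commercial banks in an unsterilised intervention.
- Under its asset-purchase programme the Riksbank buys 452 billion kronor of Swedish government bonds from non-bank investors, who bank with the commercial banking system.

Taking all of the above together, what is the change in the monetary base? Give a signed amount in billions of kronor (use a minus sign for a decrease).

+559 billion

Riksbank balance sheet:
  Assets:      Securities +452B, Loans to banks −37B, Foreign assets +144B
  Liabilities: Bank reserves +326B, Currency in circulation +233B
Commercial banking system:
  Assets:      Reserves at CB +326B, Foreign assets −144B
  Liabilities: Checkable deposits +219B, Borrowings from CB −37B
Monetary base = currency + reserves: +233B + (+326B) = +559 billion.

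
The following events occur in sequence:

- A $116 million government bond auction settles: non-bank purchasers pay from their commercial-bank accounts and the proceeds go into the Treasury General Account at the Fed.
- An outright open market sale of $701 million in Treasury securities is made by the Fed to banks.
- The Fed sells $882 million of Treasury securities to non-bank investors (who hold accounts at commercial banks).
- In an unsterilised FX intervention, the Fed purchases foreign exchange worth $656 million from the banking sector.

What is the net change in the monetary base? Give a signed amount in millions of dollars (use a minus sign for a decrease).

-$1043 million

Fed balance sheet:
  Assets:      Securities −$1583M, Foreign assets +$656M
  Liabilities: Bank reserves −$1043M, Government deposits +$116M
Commercial banking system:
  Assets:      Reserves at CB −$1043M, Securities +$701M, Foreign assets −$656M
  Liabilities: Checkable deposits −$998M
Monetary base = currency + reserves: 0 + (−$1043M) = -$1043 million.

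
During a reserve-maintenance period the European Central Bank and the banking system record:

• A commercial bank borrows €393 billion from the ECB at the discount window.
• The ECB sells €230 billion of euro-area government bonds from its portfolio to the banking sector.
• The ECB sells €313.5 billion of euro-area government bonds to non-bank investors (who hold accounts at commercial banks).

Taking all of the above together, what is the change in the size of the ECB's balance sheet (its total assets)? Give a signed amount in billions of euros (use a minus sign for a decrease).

ECB balance sheet:
  Assets:      Securities −€543.5B, Loans to banks +€393B
  Liabilities: Bank reserves −€150.5B
Change in total ECB assets = -€150.5 billion.

-€150.5 billion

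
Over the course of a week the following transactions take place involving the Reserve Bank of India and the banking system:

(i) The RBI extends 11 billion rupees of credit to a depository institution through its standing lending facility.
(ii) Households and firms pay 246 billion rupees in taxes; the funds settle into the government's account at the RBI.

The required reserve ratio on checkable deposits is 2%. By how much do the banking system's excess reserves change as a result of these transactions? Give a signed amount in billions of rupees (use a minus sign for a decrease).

-230.08 billion

Discount-window loan 11 billion rupees: reserves +11B, deposits 0.
Government account inflow 246 billion rupees: reserves −246B, deposits −246B.
Totals: Δreserves = −235B, Δdeposits = −246B.
Δrequired reserves = 2% × −246B = −4.92B.
Δexcess reserves = Δreserves − Δrequired = −235B − (−4.92B) = -230.08 billion.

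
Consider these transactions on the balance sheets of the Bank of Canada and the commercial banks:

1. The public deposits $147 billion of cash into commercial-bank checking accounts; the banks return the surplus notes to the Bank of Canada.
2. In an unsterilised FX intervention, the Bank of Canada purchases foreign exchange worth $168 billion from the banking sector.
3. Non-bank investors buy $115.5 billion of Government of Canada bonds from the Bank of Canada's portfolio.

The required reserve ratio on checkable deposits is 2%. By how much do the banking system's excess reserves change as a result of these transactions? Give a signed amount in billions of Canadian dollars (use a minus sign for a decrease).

+$198.87 billion

Currency deposit $147 billion: reserves +$147B, deposits +$147B.
FX purchase $168 billion: reserves +$168B, deposits 0.
Asset sale (to non-banks) $115.5 billion: reserves −$115.5B, deposits −$115.5B.
Totals: Δreserves = +$199.5B, Δdeposits = +$31.5B.
Δrequired reserves = 2% × +$31.5B = +$0.63B.
Δexcess reserves = Δreserves − Δrequired = +$199.5B − (+$0.63B) = +$198.87 billion.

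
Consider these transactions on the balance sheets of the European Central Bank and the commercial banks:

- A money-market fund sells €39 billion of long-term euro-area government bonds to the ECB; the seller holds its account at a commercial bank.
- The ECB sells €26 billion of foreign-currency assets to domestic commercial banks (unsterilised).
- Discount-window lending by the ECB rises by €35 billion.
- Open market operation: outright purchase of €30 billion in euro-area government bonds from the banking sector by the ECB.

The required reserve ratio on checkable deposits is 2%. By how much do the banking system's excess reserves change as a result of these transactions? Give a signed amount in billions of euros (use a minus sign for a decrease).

Asset purchase (from non-banks) €39 billion: reserves +€39B, deposits +€39B.
FX sale €26 billion: reserves −€26B, deposits 0.
Discount-window loan €35 billion: reserves +€35B, deposits 0.
OMO purchase (from banks) €30 billion: reserves +€30B, deposits 0.
Totals: Δreserves = +€78B, Δdeposits = +€39B.
Δrequired reserves = 2% × +€39B = +€0.78B.
Δexcess reserves = Δreserves − Δrequired = +€78B − (+€0.78B) = +€77.22 billion.

+€77.22 billion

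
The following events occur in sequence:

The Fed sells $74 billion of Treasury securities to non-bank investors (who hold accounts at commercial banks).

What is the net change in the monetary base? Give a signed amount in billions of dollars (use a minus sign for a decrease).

Asset sale (to non-banks) $74 billion: Fed balance sheet contracts → −$74B.

-$74 billion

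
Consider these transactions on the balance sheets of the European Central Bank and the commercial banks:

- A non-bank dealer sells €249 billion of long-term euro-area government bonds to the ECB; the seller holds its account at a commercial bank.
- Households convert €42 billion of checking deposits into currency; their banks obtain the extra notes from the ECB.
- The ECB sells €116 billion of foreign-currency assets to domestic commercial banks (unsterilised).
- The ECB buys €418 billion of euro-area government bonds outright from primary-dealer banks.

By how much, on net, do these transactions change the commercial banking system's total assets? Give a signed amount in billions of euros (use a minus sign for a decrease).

Asset purchase (from non-banks) €249 billion: bank balance sheets expand → +€249B.
Currency withdrawal €42 billion: bank balance sheets shrink → −€42B.
FX sale €116 billion: just an asset swap on bank balance sheets → 0.
OMO purchase (from banks) €418 billion: just an asset swap on bank balance sheets → 0.
Net: 249 − 42 + 0 + 0 = +€207 billion.

+€207 billion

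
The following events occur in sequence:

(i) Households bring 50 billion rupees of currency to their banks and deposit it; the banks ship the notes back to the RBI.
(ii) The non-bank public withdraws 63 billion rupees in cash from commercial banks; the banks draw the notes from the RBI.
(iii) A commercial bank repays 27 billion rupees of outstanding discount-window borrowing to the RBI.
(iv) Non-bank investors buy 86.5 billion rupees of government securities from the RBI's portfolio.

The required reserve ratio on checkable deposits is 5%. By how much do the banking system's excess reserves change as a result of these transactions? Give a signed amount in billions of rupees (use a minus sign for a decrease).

-121.525 billion

Currency deposit 50 billion rupees: reserves +50B, deposits +50B.
Currency withdrawal 63 billion rupees: reserves −63B, deposits −63B.
Discount-window repayment 27 billion rupees: reserves −27B, deposits 0.
Asset sale (to non-banks) 86.5 billion rupees: reserves −86.5B, deposits −86.5B.
Totals: Δreserves = −126.5B, Δdeposits = −99.5B.
Δrequired reserves = 5% × −99.5B = −4.975B.
Δexcess reserves = Δreserves − Δrequired = −126.5B − (−4.975B) = -121.525 billion.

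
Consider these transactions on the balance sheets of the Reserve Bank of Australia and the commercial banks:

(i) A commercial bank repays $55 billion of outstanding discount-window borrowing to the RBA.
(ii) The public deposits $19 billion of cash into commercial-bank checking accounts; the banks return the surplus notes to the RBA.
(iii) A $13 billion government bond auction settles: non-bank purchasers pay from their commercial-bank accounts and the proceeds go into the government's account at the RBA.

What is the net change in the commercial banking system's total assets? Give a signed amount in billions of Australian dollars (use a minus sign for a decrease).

Discount-window repayment $55 billion: bank balance sheets shrink → −$55B.
Currency deposit $19 billion: bank balance sheets expand → +$19B.
Government account inflow $13 billion: bank balance sheets shrink → −$13B.
Net: −55 + 19 − 13 = -$49 billion.

-$49 billion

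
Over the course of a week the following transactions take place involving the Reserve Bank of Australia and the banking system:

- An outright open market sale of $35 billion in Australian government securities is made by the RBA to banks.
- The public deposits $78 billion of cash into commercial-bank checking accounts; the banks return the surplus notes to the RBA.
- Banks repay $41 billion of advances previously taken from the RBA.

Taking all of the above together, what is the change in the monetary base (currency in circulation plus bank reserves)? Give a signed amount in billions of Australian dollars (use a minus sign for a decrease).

RBA balance sheet:
  Assets:      Securities −$35B, Loans to banks −$41B
  Liabilities: Bank reserves +$2B, Currency in circulation −$78B
Monetary base = currency + reserves: −$78B + (+$2B) = -$76 billion.

-$76 billion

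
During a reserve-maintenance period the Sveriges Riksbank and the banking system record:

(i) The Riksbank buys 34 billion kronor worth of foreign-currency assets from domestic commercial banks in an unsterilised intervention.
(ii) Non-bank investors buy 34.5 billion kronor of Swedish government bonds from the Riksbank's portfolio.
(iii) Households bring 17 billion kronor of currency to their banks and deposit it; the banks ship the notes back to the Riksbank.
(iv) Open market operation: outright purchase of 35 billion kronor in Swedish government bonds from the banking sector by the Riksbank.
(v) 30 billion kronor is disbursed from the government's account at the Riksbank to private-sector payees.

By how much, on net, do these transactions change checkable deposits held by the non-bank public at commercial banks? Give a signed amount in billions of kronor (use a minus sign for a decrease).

FX purchase 34 billion kronor: the counterparty is a bank, so public deposits are unchanged → 0.
Asset sale (to non-banks) 34.5 billion kronor: non-bank counterparties' bank balances fall → −34.5B.
Currency deposit 17 billion kronor: non-bank counterparties' bank balances rise → +17B.
OMO purchase (from banks) 35 billion kronor: the counterparty is a bank, so public deposits are unchanged → 0.
Government spending 30 billion kronor: non-bank counterparties' bank balances rise → +30B.
Net: 0 − 34.5 + 17 + 0 + 30 = +12.5 billion.

+12.5 billion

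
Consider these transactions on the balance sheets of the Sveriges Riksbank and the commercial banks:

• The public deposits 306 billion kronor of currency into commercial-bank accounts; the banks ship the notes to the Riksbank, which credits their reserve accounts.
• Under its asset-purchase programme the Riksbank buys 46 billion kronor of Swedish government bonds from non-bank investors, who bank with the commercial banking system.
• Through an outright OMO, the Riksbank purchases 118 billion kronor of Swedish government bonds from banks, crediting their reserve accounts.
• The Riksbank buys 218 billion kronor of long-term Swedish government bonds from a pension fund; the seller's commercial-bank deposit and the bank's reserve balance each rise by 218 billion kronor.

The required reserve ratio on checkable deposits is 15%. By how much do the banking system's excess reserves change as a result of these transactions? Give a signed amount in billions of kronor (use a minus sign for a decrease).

+602.5 billion

Currency deposit 306 billion kronor: reserves +306B, deposits +306B.
Asset purchase (from non-banks) 46 billion kronor: reserves +46B, deposits +46B.
OMO purchase (from banks) 118 billion kronor: reserves +118B, deposits 0.
Asset purchase (from non-banks) 218 billion kronor: reserves +218B, deposits +218B.
Totals: Δreserves = +688B, Δdeposits = +570B.
Δrequired reserves = 15% × +570B = +85.5B.
Δexcess reserves = Δreserves − Δrequired = +688B − (+85.5B) = +602.5 billion.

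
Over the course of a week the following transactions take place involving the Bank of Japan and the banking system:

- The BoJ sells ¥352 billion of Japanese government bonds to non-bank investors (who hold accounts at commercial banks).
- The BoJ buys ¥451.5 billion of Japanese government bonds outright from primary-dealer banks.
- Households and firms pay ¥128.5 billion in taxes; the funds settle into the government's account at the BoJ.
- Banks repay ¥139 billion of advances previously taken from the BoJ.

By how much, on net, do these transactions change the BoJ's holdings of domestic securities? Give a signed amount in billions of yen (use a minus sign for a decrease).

Asset sale (to non-banks) ¥352 billion: securities removed from the BoJ's portfolio → −¥352B.
OMO purchase (from banks) ¥451.5 billion: securities added to the BoJ's portfolio → +¥451.5B.
Government account inflow ¥128.5 billion: the BoJ's securities portfolio is untouched → 0.
Discount-window repayment ¥139 billion: the BoJ's securities portfolio is untouched → 0.
Net: −352 + 451.5 + 0 + 0 = +¥99.5 billion.

+¥99.5 billion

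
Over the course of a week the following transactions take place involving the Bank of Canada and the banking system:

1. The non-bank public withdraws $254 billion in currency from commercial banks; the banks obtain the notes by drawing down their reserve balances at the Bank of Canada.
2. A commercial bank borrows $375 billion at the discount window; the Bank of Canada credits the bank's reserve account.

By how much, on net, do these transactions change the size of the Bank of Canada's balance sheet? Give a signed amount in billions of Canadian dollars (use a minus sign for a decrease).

Currency withdrawal $254 billion: only the composition of liabilities changes → 0.
Discount-window loan $375 billion: a Bank of Canada asset is acquired → +$375B.
Net: 0 + 375 = +$375 billion.

+$375 billion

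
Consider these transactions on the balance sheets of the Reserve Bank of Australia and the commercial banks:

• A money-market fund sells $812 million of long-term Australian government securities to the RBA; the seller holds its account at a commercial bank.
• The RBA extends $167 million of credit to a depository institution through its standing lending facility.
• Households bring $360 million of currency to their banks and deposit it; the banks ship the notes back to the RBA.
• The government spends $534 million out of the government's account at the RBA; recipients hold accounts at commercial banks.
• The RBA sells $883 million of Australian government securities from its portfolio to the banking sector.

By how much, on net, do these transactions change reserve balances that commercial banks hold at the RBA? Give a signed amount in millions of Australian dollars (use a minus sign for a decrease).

+$990 million

Asset purchase (from non-banks) $812 million: the RBA pays by crediting reserve accounts → +$812M.
Discount-window loan $167 million: the loan is credited to the bank's reserve account → +$167M.
Currency deposit $360 million: returned notes are swapped for reserve credit → +$360M.
Government spending $534 million: government payments flow into bank reserve accounts → +$534M.
OMO sale (to banks) $883 million: the buying banks pay out of their reserve balances → −$883M.
Net: 812 + 167 + 360 + 534 − 883 = +$990 million.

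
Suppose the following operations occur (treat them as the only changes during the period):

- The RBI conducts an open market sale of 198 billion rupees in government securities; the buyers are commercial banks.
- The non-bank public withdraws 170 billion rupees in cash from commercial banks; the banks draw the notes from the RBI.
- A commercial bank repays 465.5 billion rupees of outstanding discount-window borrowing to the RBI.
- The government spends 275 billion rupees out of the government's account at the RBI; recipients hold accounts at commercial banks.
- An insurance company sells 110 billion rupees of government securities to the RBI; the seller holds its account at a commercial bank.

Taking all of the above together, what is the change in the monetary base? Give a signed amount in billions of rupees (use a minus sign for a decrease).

-278.5 billion

RBI balance sheet:
  Assets:      Securities −88B, Loans to banks −465.5B
  Liabilities: Bank reserves −448.5B, Currency in circulation +170B, Government deposits −275B
Monetary base = currency + reserves: +170B + (−448.5B) = -278.5 billion.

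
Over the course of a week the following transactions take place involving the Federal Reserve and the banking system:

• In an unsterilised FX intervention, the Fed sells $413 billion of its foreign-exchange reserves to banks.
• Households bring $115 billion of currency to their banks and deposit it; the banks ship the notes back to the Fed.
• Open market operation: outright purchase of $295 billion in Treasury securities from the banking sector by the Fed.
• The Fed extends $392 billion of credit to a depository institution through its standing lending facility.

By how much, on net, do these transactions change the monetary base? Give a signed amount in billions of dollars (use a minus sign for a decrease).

+$274 billion

Fed balance sheet:
  Assets:      Securities +$295B, Loans to banks +$392B, Foreign assets −$413B
  Liabilities: Bank reserves +$389B, Currency in circulation −$115B
Monetary base = currency + reserves: −$115B + (+$389B) = +$274 billion.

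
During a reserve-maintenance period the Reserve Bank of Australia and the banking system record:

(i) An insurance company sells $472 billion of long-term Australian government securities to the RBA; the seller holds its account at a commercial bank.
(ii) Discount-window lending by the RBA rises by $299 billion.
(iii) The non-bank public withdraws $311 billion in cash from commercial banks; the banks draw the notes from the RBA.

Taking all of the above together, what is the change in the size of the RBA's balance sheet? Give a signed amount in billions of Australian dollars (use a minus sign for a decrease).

+$771 billion

RBA balance sheet:
  Assets:      Securities +$472B, Loans to banks +$299B
  Liabilities: Bank reserves +$460B, Currency in circulation +$311B
Commercial banking system:
  Assets:      Reserves at CB +$460B
  Liabilities: Checkable deposits +$161B, Borrowings from CB +$299B
Change in total RBA assets = +$771 billion.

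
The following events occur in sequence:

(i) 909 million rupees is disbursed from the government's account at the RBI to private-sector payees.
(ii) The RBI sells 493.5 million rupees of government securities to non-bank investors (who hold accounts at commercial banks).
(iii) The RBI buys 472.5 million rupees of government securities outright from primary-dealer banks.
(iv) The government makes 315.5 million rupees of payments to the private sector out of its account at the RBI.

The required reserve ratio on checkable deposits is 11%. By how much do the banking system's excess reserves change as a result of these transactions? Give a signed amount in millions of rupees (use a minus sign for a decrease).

+1123.09 million

Government spending 909 million rupees: reserves +909M, deposits +909M.
Asset sale (to non-banks) 493.5 million rupees: reserves −493.5M, deposits −493.5M.
OMO purchase (from banks) 472.5 million rupees: reserves +472.5M, deposits 0.
Government spending 315.5 million rupees: reserves +315.5M, deposits +315.5M.
Totals: Δreserves = +1203.5M, Δdeposits = +731M.
Δrequired reserves = 11% × +731M = +80.41M.
Δexcess reserves = Δreserves − Δrequired = +1203.5M − (+80.41M) = +1123.09 million.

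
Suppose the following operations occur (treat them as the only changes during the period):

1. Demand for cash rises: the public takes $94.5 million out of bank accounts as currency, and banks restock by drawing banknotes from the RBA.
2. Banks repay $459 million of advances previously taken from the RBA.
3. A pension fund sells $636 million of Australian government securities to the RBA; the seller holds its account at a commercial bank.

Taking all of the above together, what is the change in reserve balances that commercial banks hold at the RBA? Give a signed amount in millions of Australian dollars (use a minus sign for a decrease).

Currency withdrawal $94.5 million: banks swap reserves for currency → −$94.5M.
Discount-window repayment $459 million: repayment is debited from reserves → −$459M.
Asset purchase (from non-banks) $636 million: the RBA pays by crediting reserve accounts → +$636M.
Net: −94.5 − 459 + 636 = +$82.5 million.

+$82.5 million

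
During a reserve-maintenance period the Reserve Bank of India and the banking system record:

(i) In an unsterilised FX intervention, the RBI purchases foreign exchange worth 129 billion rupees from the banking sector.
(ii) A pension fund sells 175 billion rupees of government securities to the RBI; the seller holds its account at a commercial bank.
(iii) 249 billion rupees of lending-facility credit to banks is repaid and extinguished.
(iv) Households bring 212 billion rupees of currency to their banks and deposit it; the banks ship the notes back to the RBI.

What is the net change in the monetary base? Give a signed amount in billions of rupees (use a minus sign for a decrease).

FX purchase 129 billion rupees: RBI balance sheet expands → +129B.
Asset purchase (from non-banks) 175 billion rupees: RBI balance sheet expands → +175B.
Discount-window repayment 249 billion rupees: RBI balance sheet contracts → −249B.
Currency deposit 212 billion rupees: just a shift between currency and reserves — both are base money → 0.
Net: 129 + 175 − 249 + 0 = +55 billion.

+55 billion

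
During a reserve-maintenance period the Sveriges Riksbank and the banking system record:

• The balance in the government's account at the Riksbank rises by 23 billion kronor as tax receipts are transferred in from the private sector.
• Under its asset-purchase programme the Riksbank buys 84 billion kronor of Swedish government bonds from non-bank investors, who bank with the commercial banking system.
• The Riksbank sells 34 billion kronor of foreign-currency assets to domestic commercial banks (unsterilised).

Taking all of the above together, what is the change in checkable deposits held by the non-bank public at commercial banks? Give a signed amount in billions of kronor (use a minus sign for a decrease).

Government account inflow 23 billion kronor: non-bank counterparties' bank balances fall → −23B.
Asset purchase (from non-banks) 84 billion kronor: non-bank counterparties' bank balances rise → +84B.
FX sale 34 billion kronor: the counterparty is a bank, so public deposits are unchanged → 0.
Net: −23 + 84 + 0 = +61 billion.

+61 billion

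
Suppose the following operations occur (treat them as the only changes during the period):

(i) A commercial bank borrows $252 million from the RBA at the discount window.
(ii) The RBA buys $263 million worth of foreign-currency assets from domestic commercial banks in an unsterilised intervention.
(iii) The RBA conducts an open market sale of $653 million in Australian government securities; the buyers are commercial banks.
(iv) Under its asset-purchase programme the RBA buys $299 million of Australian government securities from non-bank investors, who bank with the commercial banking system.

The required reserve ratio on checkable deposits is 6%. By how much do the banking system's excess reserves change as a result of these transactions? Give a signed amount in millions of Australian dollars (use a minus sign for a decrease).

Discount-window loan $252 million: reserves +$252M, deposits 0.
FX purchase $263 million: reserves +$263M, deposits 0.
OMO sale (to banks) $653 million: reserves −$653M, deposits 0.
Asset purchase (from non-banks) $299 million: reserves +$299M, deposits +$299M.
Totals: Δreserves = +$161M, Δdeposits = +$299M.
Δrequired reserves = 6% × +$299M = +$17.94M.
Δexcess reserves = Δreserves − Δrequired = +$161M − (+$17.94M) = +$143.06 million.

+$143.06 million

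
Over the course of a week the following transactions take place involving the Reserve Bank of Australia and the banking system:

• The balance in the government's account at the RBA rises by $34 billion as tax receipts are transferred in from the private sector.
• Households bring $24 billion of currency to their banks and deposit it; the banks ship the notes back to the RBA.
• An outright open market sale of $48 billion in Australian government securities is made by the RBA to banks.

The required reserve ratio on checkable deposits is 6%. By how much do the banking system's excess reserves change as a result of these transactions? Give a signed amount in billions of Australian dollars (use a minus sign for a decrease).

Government account inflow $34 billion: reserves −$34B, deposits −$34B.
Currency deposit $24 billion: reserves +$24B, deposits +$24B.
OMO sale (to banks) $48 billion: reserves −$48B, deposits 0.
Totals: Δreserves = −$58B, Δdeposits = −$10B.
Δrequired reserves = 6% × −$10B = −$0.6B.
Δexcess reserves = Δreserves − Δrequired = −$58B − (−$0.6B) = -$57.4 billion.

-$57.4 billion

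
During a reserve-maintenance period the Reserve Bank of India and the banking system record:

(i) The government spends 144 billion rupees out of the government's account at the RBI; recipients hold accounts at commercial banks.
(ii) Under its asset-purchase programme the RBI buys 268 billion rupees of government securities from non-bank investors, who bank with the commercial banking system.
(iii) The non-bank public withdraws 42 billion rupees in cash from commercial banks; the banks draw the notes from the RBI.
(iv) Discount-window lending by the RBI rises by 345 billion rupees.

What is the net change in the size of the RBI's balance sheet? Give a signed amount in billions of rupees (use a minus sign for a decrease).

+613 billion

Government spending 144 billion rupees: only the composition of liabilities changes → 0.
Asset purchase (from non-banks) 268 billion rupees: an RBI asset is acquired → +268B.
Currency withdrawal 42 billion rupees: only the composition of liabilities changes → 0.
Discount-window loan 345 billion rupees: an RBI asset is acquired → +345B.
Net: 0 + 268 + 0 + 345 = +613 billion.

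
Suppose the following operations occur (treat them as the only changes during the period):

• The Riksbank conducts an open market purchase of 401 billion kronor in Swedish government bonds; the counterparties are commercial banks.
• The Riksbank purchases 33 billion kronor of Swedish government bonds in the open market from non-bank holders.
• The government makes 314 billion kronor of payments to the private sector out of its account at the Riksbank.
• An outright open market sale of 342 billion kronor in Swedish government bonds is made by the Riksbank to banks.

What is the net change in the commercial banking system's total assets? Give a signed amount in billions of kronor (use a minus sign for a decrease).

OMO purchase (from banks) 401 billion kronor: just an asset swap on bank balance sheets → 0.
Asset purchase (from non-banks) 33 billion kronor: bank balance sheets expand → +33B.
Government spending 314 billion kronor: bank balance sheets expand → +314B.
OMO sale (to banks) 342 billion kronor: just an asset swap on bank balance sheets → 0.
Net: 0 + 33 + 314 + 0 = +347 billion.

+347 billion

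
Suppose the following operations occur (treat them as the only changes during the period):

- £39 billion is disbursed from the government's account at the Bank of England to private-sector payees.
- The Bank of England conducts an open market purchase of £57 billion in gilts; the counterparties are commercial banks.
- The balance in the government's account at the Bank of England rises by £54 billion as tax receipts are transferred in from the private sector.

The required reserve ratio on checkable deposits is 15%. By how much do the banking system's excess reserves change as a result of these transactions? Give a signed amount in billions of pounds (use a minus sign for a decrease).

+£44.25 billion

Government spending £39 billion: reserves +£39B, deposits +£39B.
OMO purchase (from banks) £57 billion: reserves +£57B, deposits 0.
Government account inflow £54 billion: reserves −£54B, deposits −£54B.
Totals: Δreserves = +£42B, Δdeposits = −£15B.
Δrequired reserves = 15% × −£15B = −£2.25B.
Δexcess reserves = Δreserves − Δrequired = +£42B − (−£2.25B) = +£44.25 billion.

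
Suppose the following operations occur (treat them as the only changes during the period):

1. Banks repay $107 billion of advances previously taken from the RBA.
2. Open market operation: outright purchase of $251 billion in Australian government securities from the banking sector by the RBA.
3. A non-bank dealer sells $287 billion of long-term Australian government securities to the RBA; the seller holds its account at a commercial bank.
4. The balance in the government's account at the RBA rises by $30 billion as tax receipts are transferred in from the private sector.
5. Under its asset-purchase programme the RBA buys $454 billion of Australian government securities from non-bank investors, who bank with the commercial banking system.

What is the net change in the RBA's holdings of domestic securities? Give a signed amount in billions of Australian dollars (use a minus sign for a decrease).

+$992 billion

RBA balance sheet:
  Assets:      Securities +$992B, Loans to banks −$107B
  Liabilities: Bank reserves +$855B, Government deposits +$30B
So the change in the RBA's holdings of domestic securities is +$992 billion.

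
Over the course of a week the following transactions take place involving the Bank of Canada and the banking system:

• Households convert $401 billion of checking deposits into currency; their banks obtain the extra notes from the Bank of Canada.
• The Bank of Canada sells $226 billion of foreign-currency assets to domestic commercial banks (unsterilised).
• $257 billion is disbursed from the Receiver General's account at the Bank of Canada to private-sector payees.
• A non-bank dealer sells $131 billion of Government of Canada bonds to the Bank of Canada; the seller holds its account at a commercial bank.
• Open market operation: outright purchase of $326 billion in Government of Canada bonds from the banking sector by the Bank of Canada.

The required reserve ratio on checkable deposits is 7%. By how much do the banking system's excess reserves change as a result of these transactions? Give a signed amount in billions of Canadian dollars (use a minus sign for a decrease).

Currency withdrawal $401 billion: reserves −$401B, deposits −$401B.
FX sale $226 billion: reserves −$226B, deposits 0.
Government spending $257 billion: reserves +$257B, deposits +$257B.
Asset purchase (from non-banks) $131 billion: reserves +$131B, deposits +$131B.
OMO purchase (from banks) $326 billion: reserves +$326B, deposits 0.
Totals: Δreserves = +$87B, Δdeposits = −$13B.
Δrequired reserves = 7% × −$13B = −$0.91B.
Δexcess reserves = Δreserves − Δrequired = +$87B − (−$0.91B) = +$87.91 billion.

+$87.91 billion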